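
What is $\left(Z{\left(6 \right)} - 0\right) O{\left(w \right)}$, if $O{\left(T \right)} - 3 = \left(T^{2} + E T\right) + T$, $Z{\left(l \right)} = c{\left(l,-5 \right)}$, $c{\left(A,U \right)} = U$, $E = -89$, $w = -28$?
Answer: $-16255$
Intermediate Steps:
$Z{\left(l \right)} = -5$
$O{\left(T \right)} = 3 + T^{2} - 88 T$ ($O{\left(T \right)} = 3 + \left(\left(T^{2} - 89 T\right) + T\right) = 3 + \left(T^{2} - 88 T\right) = 3 + T^{2} - 88 T$)
$\left(Z{\left(6 \right)} - 0\right) O{\left(w \right)} = \left(-5 - 0\right) \left(3 + \left(-28\right)^{2} - -2464\right) = \left(-5 + 0\right) \left(3 + 784 + 2464\right) = \left(-5\right) 3251 = -16255$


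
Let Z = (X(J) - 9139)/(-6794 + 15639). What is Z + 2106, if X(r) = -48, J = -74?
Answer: 18618383/8845 ≈ 2105.0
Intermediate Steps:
Z = -9187/8845 (Z = (-48 - 9139)/(-6794 + 15639) = -9187/8845 ≈ -1.0387)
Z + 2106 = -9187/8845 + 2106 = 18618383/8845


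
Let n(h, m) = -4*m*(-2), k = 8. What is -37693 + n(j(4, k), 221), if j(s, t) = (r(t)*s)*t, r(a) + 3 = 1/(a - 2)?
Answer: -35925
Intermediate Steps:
r(a) = -3 + 1/(-2 + a) (r(a) = -3 + 1/(a - 2) = -3 + 1/(-2 + a))
j(s, t) = s*t*(7 - 3*t)/(-2 + t) (j(s, t) = (((7 - 3*t)/(-2 + t))*s)*t = (s*(7 - 3*t)/(-2 + t))*t = s*t*(7 - 3*t)/(-2 + t))
n(h, m) = 8*m
-37693 + n(j(4, k), 221) = -37693 + 8*221 = -37693 + 1768 = -35925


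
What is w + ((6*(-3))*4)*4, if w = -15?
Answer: -303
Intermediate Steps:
w + ((6*(-3))*4)*4 = -15 + ((6*(-3))*4)*4 = -15 - 18*4*4 = -15 - 72*4 = -15 - 288 = -303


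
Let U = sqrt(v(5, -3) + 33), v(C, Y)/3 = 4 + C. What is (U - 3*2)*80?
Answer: -480 + 160*sqrt(15) ≈ 139.68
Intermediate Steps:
v(C, Y) = 12 + 3*C (v(C, Y) = 3*(4 + C) = 12 + 3*C)
U = 2*sqrt(15) (U = sqrt((12 + 3*5) + 33) = sqrt((12 + 15) + 33) = sqrt(27 + 33) = sqrt(60) = 2*sqrt(15) ≈ 7.7460)
(U - 3*2)*80 = (2*sqrt(15) - 3*2)*80 = (2*sqrt(15) - 6)*80 = (-6 + 2*sqrt(15))*80 = -480 + 160*sqrt(15)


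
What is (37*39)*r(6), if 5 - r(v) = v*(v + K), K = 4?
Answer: -79365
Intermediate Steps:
r(v) = 5 - v*(4 + v) (r(v) = 5 - v*(v + 4) = 5 - v*(4 + v))
(37*39)*r(6) = (37*39)*(5 - 1*6**2 - 4*6) = 1443*(5 - 1*36 - 24) = 1443*(5 - 36 - 24) = 1443*(-55) = -79365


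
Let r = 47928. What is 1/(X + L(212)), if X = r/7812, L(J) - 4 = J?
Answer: 651/144610 ≈ 0.0045018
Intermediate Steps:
L(J) = 4 + J
X = 3994/651 (X = 47928/7812 = 47928*(1/7812) = 3994/651 ≈ 6.1352)
1/(X + L(212)) = 1/(3994/651 + (4 + 212)) = 1/(3994/651 + 216) = 1/(144610/651) = 651/144610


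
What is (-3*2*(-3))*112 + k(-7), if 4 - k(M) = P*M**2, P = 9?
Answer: 1579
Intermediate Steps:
k(M) = 4 - 9*M**2
(-3*2*(-3))*112 + k(-7) = (-3*2*(-3))*112 + (4 - 9*(-7)**2) = -6*(-3)*112 + (4 - 9*49) = 18*112 + (4 - 441) = 2016 - 437 = 1579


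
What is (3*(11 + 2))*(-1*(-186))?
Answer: 7254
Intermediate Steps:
(3*(11 + 2))*(-1*(-186)) = (3*13)*186 = 39*186 = 7254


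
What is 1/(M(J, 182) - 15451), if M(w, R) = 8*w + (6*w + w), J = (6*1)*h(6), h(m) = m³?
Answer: 1/3989 ≈ 0.00025069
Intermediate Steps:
J = 1296 (J = (6*1)*6³ = 6*216 = 1296)
M(w, R) = 15*w (M(w, R) = 8*w + 7*w = 15*w)
1/(M(J, 182) - 15451) = 1/(15*1296 - 15451) = 1/(19440 - 15451) = 1/3989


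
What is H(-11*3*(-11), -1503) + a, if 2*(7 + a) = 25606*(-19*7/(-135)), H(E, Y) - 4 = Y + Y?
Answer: 1296584/135 ≈ 9604.3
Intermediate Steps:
H(E, Y) = 4 + 2*Y (H(E, Y) = 4 + (Y + Y) = 4 + 2*Y)
a = 1701854/135 (a = -7 + (25606*(-19*7/(-135)))/2 = -7 + (25606*(-133*(-1/135)))/2 = -7 + (25606*(133/135))/2 = -7 + (1/2)*(3405598/135) = -7 + 1702799/135 = 1701854/135 ≈ 12606.)
H(-11*3*(-11), -1503) + a = (4 + 2*(-1503)) + 1701854/135 = (4 - 3006) + 1701854/135 = -3002 + 1701854/135 = 1296584/135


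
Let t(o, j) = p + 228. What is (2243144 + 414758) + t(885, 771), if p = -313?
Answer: 2657817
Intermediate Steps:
t(o, j) = -85 (t(o, j) = -313 + 228 = -85)
(2243144 + 414758) + t(885, 771) = (2243144 + 414758) - 85 = 2657902 - 85 = 2657817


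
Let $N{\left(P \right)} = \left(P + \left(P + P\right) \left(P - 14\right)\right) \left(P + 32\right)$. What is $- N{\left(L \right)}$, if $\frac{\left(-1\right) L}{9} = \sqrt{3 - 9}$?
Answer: $17982 - 16524 i \sqrt{6} \approx 17982.0 - 40475.0 i$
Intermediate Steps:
$L = - 9 i \sqrt{6}$ ($L = - 9 \sqrt{3 - 9} = - 9 \sqrt{-6} = - 9 i \sqrt{6} \approx - 22.045 i$)
$N{\left(P \right)} = \left(32 + P\right) \left(P + 2 P \left(-14 + P\right)\right)$ ($N{\left(P \right)} = \left(P + 2 P \left(-14 + P\right)\right) \left(32 + P\right) = \left(32 + P\right) \left(P + 2 P \left(-14 + P\right)\right)$)
$- N{\left(L \right)} = - - 9 i \sqrt{6} \left(-864 + 2 \left(- 9 i \sqrt{6}\right)^{2} + 37 \left(- 9 i \sqrt{6}\right)\right) = - - 9 i \sqrt{6} \left(-864 + 2 \left(-486\right) - 333 i \sqrt{6}\right) = - - 9 i \sqrt{6} \left(-864 - 972 - 333 i \sqrt{6}\right) = - - 9 i \sqrt{6} \left(-1836 - 333 i \sqrt{6}\right) = - \left(-9\right) i \sqrt{6} \left(-1836 - 333 i \sqrt{6}\right) = 9 i \sqrt{6} \left(-1836 - 333 i \sqrt{6}\right)$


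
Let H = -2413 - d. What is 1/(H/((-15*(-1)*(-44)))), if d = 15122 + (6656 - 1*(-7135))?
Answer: 110/5221 ≈ 0.021069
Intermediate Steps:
d = 28913 (d = 15122 + (6656 + 7135) = 15122 + 13791 = 28913)
H = -31326 (H = -2413 - 1*28913 = -2413 - 28913 = -31326)
1/(H/((-15*(-1)*(-44)))) = 1/(-31326/(-15*(-1)*(-44))) = 1/(-31326/(15*(-44))) = 1/(-31326/(-660)) = 1/(-31326*(-1/660)) = 1/(5221/110) = 110/5221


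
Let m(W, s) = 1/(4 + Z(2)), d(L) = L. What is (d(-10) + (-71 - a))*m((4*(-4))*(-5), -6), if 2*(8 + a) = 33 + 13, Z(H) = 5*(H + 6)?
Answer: -24/11 ≈ -2.1818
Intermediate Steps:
Z(H) = 30 + 5*H (Z(H) = 5*(6 + H) = 30 + 5*H)
a = 15 (a = -8 + (33 + 13)/2 = -8 + (1/2)*46 = -8 + 23 = 15)
m(W, s) = 1/44 (m(W, s) = 1/(4 + (30 + 5*2)) = 1/(4 + (30 + 10)) = 1/(4 + 40) = 1/44)
(d(-10) + (-71 - a))*m((4*(-4))*(-5), -6) = (-10 + (-71 - 1*15))*(1/44) = (-10 + (-71 - 15))*(1/44) = (-10 - 86)*(1/44) = -96*1/44 = -24/11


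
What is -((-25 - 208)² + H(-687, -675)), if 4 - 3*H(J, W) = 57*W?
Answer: -201346/3 ≈ -67115.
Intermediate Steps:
H(J, W) = 4/3 - 19*W
-((-25 - 208)² + H(-687, -675)) = -((-25 - 208)² + (4/3 - 19*(-675))) = -((-233)² + (4/3 + 12825)) = -(54289 + 38479/3) = -1*201346/3 = -201346/3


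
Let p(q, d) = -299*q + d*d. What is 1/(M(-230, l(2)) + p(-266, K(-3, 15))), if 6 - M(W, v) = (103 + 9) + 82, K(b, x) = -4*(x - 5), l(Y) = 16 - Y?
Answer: 1/80946 ≈ 1.2354e-5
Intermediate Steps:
K(b, x) = 20 - 4*x (K(b, x) = -4*(-5 + x) = 20 - 4*x)
p(q, d) = d² - 299*q (p(q, d) = -299*q + d² = d² - 299*q)
M(W, v) = -188 (M(W, v) = 6 - ((103 + 9) + 82) = 6 - (112 + 82) = 6 - 1*194 = 6 - 194 = -188)
1/(M(-230, l(2)) + p(-266, K(-3, 15))) = 1/(-188 + ((20 - 4*15)² - 299*(-266))) = 1/(-188 + ((20 - 60)² + 79534)) = 1/(-188 + ((-40)² + 79534)) = 1/(-188 + (1600 + 79534)) = 1/(-188 + 81134) = 1/80946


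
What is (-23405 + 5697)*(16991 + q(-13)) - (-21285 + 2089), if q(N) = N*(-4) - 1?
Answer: -301760540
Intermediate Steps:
q(N) = -1 - 4*N (q(N) = -4*N - 1 = -1 - 4*N)
(-23405 + 5697)*(16991 + q(-13)) - (-21285 + 2089) = (-23405 + 5697)*(16991 + (-1 - 4*(-13))) - (-21285 + 2089) = -17708*(16991 + (-1 + 52)) - 1*(-19196) = -17708*(16991 + 51) + 19196 = -17708*17042 + 19196 = -301779736 + 19196 = -301760540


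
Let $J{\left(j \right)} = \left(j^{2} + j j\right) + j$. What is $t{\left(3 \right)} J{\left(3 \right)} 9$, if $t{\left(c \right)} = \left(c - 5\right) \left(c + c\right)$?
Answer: $-2268$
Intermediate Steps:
$t{\left(c \right)} = 2 c \left(-5 + c\right)$ ($t{\left(c \right)} = \left(-5 + c\right) 2 c = 2 c \left(-5 + c\right)$)
$J{\left(j \right)} = j + 2 j^{2}$ ($J{\left(j \right)} = \left(j^{2} + j^{2}\right) + j = 2 j^{2} + j = j + 2 j^{2}$)
$t{\left(3 \right)} J{\left(3 \right)} 9 = 2 \cdot 3 \left(-5 + 3\right) 3 \left(1 + 2 \cdot 3\right) 9 = 2 \cdot 3 \left(-2\right) 3 \left(1 + 6\right) 9 = - 12 \cdot 3 \cdot 7 \cdot 9 = \left(-12\right) 21 \cdot 9 = \left(-252\right) 9 = -2268$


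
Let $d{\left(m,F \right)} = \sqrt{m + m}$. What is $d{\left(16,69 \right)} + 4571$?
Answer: $4571 + 4 \sqrt{2} \approx 4576.7$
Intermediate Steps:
$d{\left(m,F \right)} = \sqrt{2} \sqrt{m}$ ($d{\left(m,F \right)} = \sqrt{2 m} = \sqrt{2} \sqrt{m}$)
$d{\left(16,69 \right)} + 4571 = \sqrt{2} \sqrt{16} + 4571 = \sqrt{2} \cdot 4 + 4571 = 4 \sqrt{2} + 4571 = 4571 + 4 \sqrt{2}$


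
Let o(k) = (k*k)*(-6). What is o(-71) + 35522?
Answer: 5276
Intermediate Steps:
o(k) = -6*k² (o(k) = k²*(-6) = -6*k²)
o(-71) + 35522 = -6*(-71)² + 35522 = -6*5041 + 35522 = -30246 + 35522 = 5276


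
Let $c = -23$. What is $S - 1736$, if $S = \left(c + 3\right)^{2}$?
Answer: $-1336$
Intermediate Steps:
$S = 400$ ($S = \left(-23 + 3\right)^{2} = \left(-20\right)^{2} = 400$)
$S - 1736 = 400 - 1736 = -1336$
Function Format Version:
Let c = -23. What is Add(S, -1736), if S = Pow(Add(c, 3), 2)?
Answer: -1336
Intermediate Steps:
S = 400 (S = Pow(Add(-23, 3), 2) = Pow(-20, 2) = 400)
Add(S, -1736) = Add(400, -1736) = -1336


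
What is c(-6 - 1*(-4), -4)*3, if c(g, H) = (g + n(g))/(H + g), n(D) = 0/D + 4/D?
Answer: 2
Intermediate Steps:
n(D) = 4/D (n(D) = 0 + 4/D = 4/D)
c(g, H) = (g + 4/g)/(H + g)
c(-6 - 1*(-4), -4)*3 = ((4 + (-6 - 1*(-4))²)/((-6 - 1*(-4))*(-4 + (-6 - 1*(-4)))))*3 = ((4 + (-6 + 4)²)/((-6 + 4)*(-4 + (-6 + 4))))*3 = ((4 + (-2)²)/((-2)*(-4 - 2)))*3 = -½*(4 + 4)/(-6)*3 = -½*(-⅙)*8*3 = (⅔)*3 = 2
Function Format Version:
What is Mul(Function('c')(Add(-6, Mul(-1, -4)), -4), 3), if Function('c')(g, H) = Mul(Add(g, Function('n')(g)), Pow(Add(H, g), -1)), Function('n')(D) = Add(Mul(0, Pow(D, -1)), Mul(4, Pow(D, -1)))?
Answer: 2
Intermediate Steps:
Function('n')(D) = Mul(4, Pow(D, -1)) (Function('n')(D) = Add(0, Mul(4, Pow(D, -1))) = Mul(4, Pow(D, -1)))
Function('c')(g, H) = Mul(Pow(Add(H, g), -1), Add(g, Mul(4, Pow(g, -1)))) (Function('c')(g, H) = Mul(Add(g, Mul(4, Pow(g, -1))), Pow(Add(H, g), -1)) = Mul(Pow(Add(H, g), -1), Add(g, Mul(4, Pow(g, -1)))))
Mul(Function('c')(Add(-6, Mul(-1, -4)), -4), 3) = Mul(Mul(Pow(Add(-6, Mul(-1, -4)), -1), Pow(Add(-4, Add(-6, Mul(-1, -4))), -1), Add(4, Pow(Add(-6, Mul(-1, -4)), 2))), 3) = Mul(Mul(Pow(Add(-6, 4), -1), Pow(Add(-4, Add(-6, 4)), -1), Add(4, Pow(Add(-6, 4), 2))), 3) = Mul(Mul(Pow(-2, -1), Pow(Add(-4, -2), -1), Add(4, Pow(-2, 2))), 3) = Mul(Mul(Rational(-1, 2), Pow(-6, -1), Add(4, 4)), 3) = Mul(Mul(Rational(-1, 2), Rational(-1, 6), 8), 3) = Mul(Rational(2, 3), 3) = 2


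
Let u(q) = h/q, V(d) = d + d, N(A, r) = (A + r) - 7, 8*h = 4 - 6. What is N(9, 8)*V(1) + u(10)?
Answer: 799/40 ≈ 19.975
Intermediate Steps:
h = -1/4 (h = (4 - 6)/8 = (1/8)*(-2) = -1/4 ≈ -0.25000)
N(A, r) = -7 + A + r
V(d) = 2*d
u(q) = -1/(4*q)
N(9, 8)*V(1) + u(10) = (-7 + 9 + 8)*(2*1) - 1/4/10 = 10*2 - 1/4*1/10 = 20 - 1/40 = 799/40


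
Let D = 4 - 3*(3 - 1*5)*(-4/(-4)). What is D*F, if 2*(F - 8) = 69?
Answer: 425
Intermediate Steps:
F = 85/2 (F = 8 + (½)*69 = 8 + 69/2 = 85/2 ≈ 42.500)
D = 10 (D = 4 - 3*(3 - 5)*(-4*(-¼)) = 4 - 3*(-2) = 4 - (-6) = 4 - 1*(-6) = 4 + 6 = 10)
D*F = 10*(85/2) = 425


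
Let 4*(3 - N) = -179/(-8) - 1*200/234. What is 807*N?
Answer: -2397059/1248 ≈ -1920.7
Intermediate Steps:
N = -8911/3744 (N = 3 - (-179/(-8) - 1*200/234)/4 = 3 - (-179*(-⅛) - 200*1/234)/4 = 3 - (179/8 - 100/117)/4 = 3 - ¼*20143/936 = 3 - 20143/3744 = -8911/3744 ≈ -2.3801)
807*N = 807*(-8911/3744) = -2397059/1248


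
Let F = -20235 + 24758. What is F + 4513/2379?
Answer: 10764730/2379 ≈ 4524.9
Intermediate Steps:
F = 4523
F + 4513/2379 = 4523 + 4513/2379 = 10764730/2379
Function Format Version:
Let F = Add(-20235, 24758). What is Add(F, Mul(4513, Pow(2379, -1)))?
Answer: Rational(10764730, 2379) ≈ 4524.9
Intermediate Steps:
F = 4523
Add(F, Mul(4513, Pow(2379, -1))) = Add(4523, Mul(4513, Pow(2379, -1))) = Add(4523, Mul(4513, Rational(1, 2379))) = Add(4523, Rational(4513, 2379)) = Rational(10764730, 2379)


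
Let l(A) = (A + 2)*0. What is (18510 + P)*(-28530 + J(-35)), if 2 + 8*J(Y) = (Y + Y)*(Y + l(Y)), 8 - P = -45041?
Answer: -1793889216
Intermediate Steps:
P = 45049 (P = 8 - 1*(-45041) = 8 + 45041 = 45049)
l(A) = 0 (l(A) = (2 + A)*0 = 0)
J(Y) = -¼ + Y²/4 (J(Y) = -¼ + ((Y + Y)*(Y + 0))/8 = -¼ + ((2*Y)*Y)/8 = -¼ + (2*Y²)/8 = -¼ + Y²/4)
(18510 + P)*(-28530 + J(-35)) = (18510 + 45049)*(-28530 + (-¼ + (¼)*(-35)²)) = 63559*(-28530 + (-¼ + (¼)*1225)) = 63559*(-28530 + (-¼ + 1225/4)) = 63559*(-28530 + 306) = 63559*(-28224) = -1793889216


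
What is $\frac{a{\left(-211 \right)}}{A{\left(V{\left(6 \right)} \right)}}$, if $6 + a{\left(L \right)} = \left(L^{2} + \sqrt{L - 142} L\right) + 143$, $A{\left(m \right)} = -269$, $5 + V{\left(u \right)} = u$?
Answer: $- \frac{44658}{269} + \frac{211 i \sqrt{353}}{269} \approx -166.01 + 14.737 i$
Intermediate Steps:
$V{\left(u \right)} = -5 + u$
$a{\left(L \right)} = 137 + L^{2} + L \sqrt{-142 + L}$ ($a{\left(L \right)} = -6 + \left(\left(L^{2} + \sqrt{L - 142} L\right) + 143\right) = -6 + \left(\left(L^{2} + \sqrt{-142 + L} L\right) + 143\right) = -6 + \left(\left(L^{2} + L \sqrt{-142 + L}\right) + 143\right) = -6 + \left(143 + L^{2} + L \sqrt{-142 + L}\right) = 137 + L^{2} + L \sqrt{-142 + L}$)
$\frac{a{\left(-211 \right)}}{A{\left(V{\left(6 \right)} \right)}} = \frac{137 + \left(-211\right)^{2} - 211 \sqrt{-142 - 211}}{-269} = \left(137 + 44521 - 211 \sqrt{-353}\right) \left(- \frac{1}{269}\right) = \left(137 + 44521 - 211 i \sqrt{353}\right) \left(- \frac{1}{269}\right) = \left(44658 - 211 i \sqrt{353}\right) \left(- \frac{1}{269}\right) = - \frac{44658}{269} + \frac{211 i \sqrt{353}}{269}$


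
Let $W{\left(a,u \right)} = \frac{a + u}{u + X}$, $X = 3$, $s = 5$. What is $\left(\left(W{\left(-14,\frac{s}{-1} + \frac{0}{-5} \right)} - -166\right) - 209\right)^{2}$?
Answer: $\frac{4489}{4} \approx 1122.3$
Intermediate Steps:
$W{\left(a,u \right)} = \frac{a + u}{3 + u}$ ($W{\left(a,u \right)} = \frac{a + u}{u + 3} = \frac{a + u}{3 + u}$)
$\left(\left(W{\left(-14,\frac{s}{-1} + \frac{0}{-5} \right)} - -166\right) - 209\right)^{2} = \left(\left(\frac{-14 + \left(\frac{5}{-1} + \frac{0}{-5}\right)}{3 + \left(\frac{5}{-1} + \frac{0}{-5}\right)} - -166\right) - 209\right)^{2} = \left(\left(\frac{-14 + \left(5 \left(-1\right) + 0 \left(- \frac{1}{5}\right)\right)}{3 + \left(5 \left(-1\right) + 0 \left(- \frac{1}{5}\right)\right)} + 166\right) - 209\right)^{2} = \left(\left(\frac{-14 + \left(-5 + 0\right)}{3 + \left(-5 + 0\right)} + 166\right) - 209\right)^{2} = \left(\left(\frac{-14 - 5}{3 - 5} + 166\right) - 209\right)^{2} = \left(\left(\frac{1}{-2} \left(-19\right) + 166\right) - 209\right)^{2} = \left(\left(\left(- \frac{1}{2}\right) \left(-19\right) + 166\right) - 209\right)^{2} = \left(\left(\frac{19}{2} + 166\right) - 209\right)^{2} = \left(\frac{351}{2} - 209\right)^{2} = \left(- \frac{67}{2}\right)^{2} = \frac{4489}{4}$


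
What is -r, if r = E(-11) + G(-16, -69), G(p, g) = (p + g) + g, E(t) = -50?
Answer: 204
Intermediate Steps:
G(p, g) = p + 2*g (G(p, g) = (g + p) + g = p + 2*g)
r = -204 (r = -50 + (-16 + 2*(-69)) = -50 + (-16 - 138) = -50 - 154 = -204)
-r = -1*(-204) = 204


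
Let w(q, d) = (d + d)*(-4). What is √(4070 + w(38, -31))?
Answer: √4318 ≈ 65.711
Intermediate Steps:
w(q, d) = -8*d (w(q, d) = (2*d)*(-4) = -8*d)
√(4070 + w(38, -31)) = √(4070 - 8*(-31)) = √(4070 + 248) = √4318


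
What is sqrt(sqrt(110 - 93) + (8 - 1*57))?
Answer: sqrt(-49 + sqrt(17)) ≈ 6.699*I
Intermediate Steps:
sqrt(sqrt(110 - 93) + (8 - 1*57)) = sqrt(sqrt(17) + (8 - 57)) = sqrt(sqrt(17) - 49) = sqrt(-49 + sqrt(17))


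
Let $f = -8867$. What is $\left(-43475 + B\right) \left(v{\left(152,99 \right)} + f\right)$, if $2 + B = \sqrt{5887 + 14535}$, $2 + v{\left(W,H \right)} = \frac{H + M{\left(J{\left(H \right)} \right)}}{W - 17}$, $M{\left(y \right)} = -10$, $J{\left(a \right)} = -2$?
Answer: $\frac{52051794802}{135} - \frac{1197226 \sqrt{20422}}{135} \approx 3.843 \cdot 10^{8}$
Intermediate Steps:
$v{\left(W,H \right)} = -2 + \frac{-10 + H}{-17 + W}$ ($v{\left(W,H \right)} = -2 + \frac{H - 10}{W - 17} = -2 + \frac{-10 + H}{-17 + W}$)
$B = -2 + \sqrt{20422}$ ($B = -2 + \sqrt{5887 + 14535} = -2 + \sqrt{20422} \approx 140.91$)
$\left(-43475 + B\right) \left(v{\left(152,99 \right)} + f\right) = \left(-43475 - \left(2 - \sqrt{20422}\right)\right) \left(\frac{24 + 99 - 304}{-17 + 152} - 8867\right) = \left(-43477 + \sqrt{20422}\right) \left(\frac{24 + 99 - 304}{135} - 8867\right) = \left(-43477 + \sqrt{20422}\right) \left(\frac{1}{135} \left(-181\right) - 8867\right) = \left(-43477 + \sqrt{20422}\right) \left(- \frac{181}{135} - 8867\right) = \left(-43477 + \sqrt{20422}\right) \left(- \frac{1197226}{135}\right) = \frac{52051794802}{135} - \frac{1197226 \sqrt{20422}}{135}$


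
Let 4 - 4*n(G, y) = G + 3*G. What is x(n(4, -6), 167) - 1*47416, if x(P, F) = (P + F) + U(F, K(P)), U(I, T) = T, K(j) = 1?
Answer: -47251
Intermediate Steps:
n(G, y) = 1 - G (n(G, y) = 1 - (G + 3*G)/4 = 1 - G)
x(P, F) = 1 + F + P (x(P, F) = (P + F) + 1 = (F + P) + 1 = 1 + F + P)
x(n(4, -6), 167) - 1*47416 = (1 + 167 + (1 - 1*4)) - 1*47416 = (1 + 167 + (1 - 4)) - 47416 = (1 + 167 - 3) - 47416 = 165 - 47416 = -47251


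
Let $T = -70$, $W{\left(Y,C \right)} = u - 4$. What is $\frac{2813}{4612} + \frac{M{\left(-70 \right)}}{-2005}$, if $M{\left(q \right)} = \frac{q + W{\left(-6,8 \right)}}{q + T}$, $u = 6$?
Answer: $\frac{197323871}{323647100} \approx 0.60969$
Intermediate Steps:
$W{\left(Y,C \right)} = 2$ ($W{\left(Y,C \right)} = 6 - 4 = 2$)
$M{\left(q \right)} = \frac{2 + q}{-70 + q}$ ($M{\left(q \right)} = \frac{q + 2}{q - 70} = \frac{2 + q}{-70 + q}$)
$\frac{2813}{4612} + \frac{M{\left(-70 \right)}}{-2005} = \frac{2813}{4612} + \frac{\frac{1}{-70 - 70} \left(2 - 70\right)}{-2005} = 2813 \cdot \frac{1}{4612} + \frac{1}{-140} \left(-68\right) \left(- \frac{1}{2005}\right) = \frac{2813}{4612} + \left(- \frac{1}{140}\right) \left(-68\right) \left(- \frac{1}{2005}\right) = \frac{2813}{4612} + \frac{17}{35} \left(- \frac{1}{2005}\right) = \frac{2813}{4612} - \frac{17}{70175} = \frac{197323871}{323647100}$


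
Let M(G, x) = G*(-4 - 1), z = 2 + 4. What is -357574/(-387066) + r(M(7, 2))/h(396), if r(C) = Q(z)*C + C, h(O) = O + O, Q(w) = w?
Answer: 31394573/51092712 ≈ 0.61446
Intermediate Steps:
z = 6
M(G, x) = -5*G (M(G, x) = G*(-5) = -5*G)
h(O) = 2*O
r(C) = 7*C (r(C) = 6*C + C = 7*C)
-357574/(-387066) + r(M(7, 2))/h(396) = -357574/(-387066) + (7*(-5*7))/((2*396)) = -357574*(-1/387066) + (7*(-35))/792 = 178787/193533 - 245*1/792 = 178787/193533 - 245/792 = 31394573/51092712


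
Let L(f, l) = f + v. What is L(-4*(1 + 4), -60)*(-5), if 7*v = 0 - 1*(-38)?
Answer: 510/7 ≈ 72.857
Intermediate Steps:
v = 38/7 (v = (0 - 1*(-38))/7 = (0 + 38)/7 = (⅐)*38 = 38/7 ≈ 5.4286)
L(f, l) = 38/7 + f (L(f, l) = f + 38/7 = 38/7 + f)
L(-4*(1 + 4), -60)*(-5) = (38/7 - 4*(1 + 4))*(-5) = (38/7 - 4*5)*(-5) = (38/7 - 20)*(-5) = -102/7*(-5) = 510/7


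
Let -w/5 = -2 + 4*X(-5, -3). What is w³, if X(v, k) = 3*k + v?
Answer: 24389000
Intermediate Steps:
X(v, k) = v + 3*k
w = 290 (w = -5*(-2 + 4*(-5 + 3*(-3))) = -5*(-2 + 4*(-5 - 9)) = -5*(-2 + 4*(-14)) = -5*(-2 - 56) = -5*(-58) = 290)
w³ = 290³ = 24389000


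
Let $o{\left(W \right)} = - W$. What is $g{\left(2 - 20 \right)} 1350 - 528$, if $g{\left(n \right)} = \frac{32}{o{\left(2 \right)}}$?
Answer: $-22128$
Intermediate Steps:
$g{\left(n \right)} = -16$ ($g{\left(n \right)} = \frac{32}{\left(-1\right) 2} = \frac{32}{-2} = 32 \left(- \frac{1}{2}\right) = -16$)
$g{\left(2 - 20 \right)} 1350 - 528 = \left(-16\right) 1350 - 528 = -21600 - 528 = -22128$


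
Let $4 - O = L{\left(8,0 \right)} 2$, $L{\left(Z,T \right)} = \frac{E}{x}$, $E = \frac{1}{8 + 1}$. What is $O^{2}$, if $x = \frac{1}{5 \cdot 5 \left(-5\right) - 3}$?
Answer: $\frac{85264}{81} \approx 1052.6$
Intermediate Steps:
$E = \frac{1}{9} \approx 0.11111$
$x = - \frac{1}{128}$ ($x = \frac{1}{25 \left(-5\right) - 3} = \frac{1}{-125 - 3} = \frac{1}{-128} = - \frac{1}{128} \approx -0.0078125$)
$L{\left(Z,T \right)} = - \frac{128}{9}$ ($L{\left(Z,T \right)} = \frac{1}{9 \left(- \frac{1}{128}\right)} = \frac{1}{9} \left(-128\right) = - \frac{128}{9}$)
$O = \frac{292}{9}$ ($O = 4 - \left(- \frac{128}{9}\right) 2 = 4 - - \frac{256}{9} = 4 + \frac{256}{9} = \frac{292}{9} \approx 32.444$)
$O^{2} = \left(\frac{292}{9}\right)^{2} = \frac{85264}{81}$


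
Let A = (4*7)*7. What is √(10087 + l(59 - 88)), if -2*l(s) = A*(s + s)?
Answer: √15771 ≈ 125.58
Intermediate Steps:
A = 196 (A = 28*7 = 196)
l(s) = -196*s (l(s) = -98*(s + s) = -98*2*s = -196*s)
√(10087 + l(59 - 88)) = √(10087 - 196*(59 - 88)) = √(10087 - 196*(-29)) = √(10087 + 5684) = √15771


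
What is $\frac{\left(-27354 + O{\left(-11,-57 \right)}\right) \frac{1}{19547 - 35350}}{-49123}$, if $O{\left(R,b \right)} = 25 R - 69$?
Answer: $- \frac{27698}{776290769} \approx -3.568 \cdot 10^{-5}$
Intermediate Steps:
$O{\left(R,b \right)} = -69 + 25 R$
$\frac{\left(-27354 + O{\left(-11,-57 \right)}\right) \frac{1}{19547 - 35350}}{-49123} = \frac{\left(-27354 + \left(-69 + 25 \left(-11\right)\right)\right) \frac{1}{19547 - 35350}}{-49123} = \frac{-27354 - 344}{-15803} \left(- \frac{1}{49123}\right) = \left(-27354 - 344\right) \left(- \frac{1}{15803}\right) \left(- \frac{1}{49123}\right) = \left(-27698\right) \left(- \frac{1}{15803}\right) \left(- \frac{1}{49123}\right) = \frac{27698}{15803} \left(- \frac{1}{49123}\right) = - \frac{27698}{776290769}$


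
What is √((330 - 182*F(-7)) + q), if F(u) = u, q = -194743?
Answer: I*√193139 ≈ 439.48*I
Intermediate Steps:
√((330 - 182*F(-7)) + q) = √((330 - 182*(-7)) - 194743) = √((330 + 1274) - 194743) = √(1604 - 194743) = √(-193139) = I*√193139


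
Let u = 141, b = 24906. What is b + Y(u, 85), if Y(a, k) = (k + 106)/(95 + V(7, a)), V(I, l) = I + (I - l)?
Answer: 796801/32 ≈ 24900.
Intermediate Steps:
V(I, l) = -l + 2*I
Y(a, k) = (106 + k)/(109 - a) (Y(a, k) = (k + 106)/(95 + (-a + 2*7)) = (106 + k)/(95 + (-a + 14)) = (106 + k)/(95 + (14 - a)) = (106 + k)/(109 - a))
b + Y(u, 85) = 24906 + (-106 - 1*85)/(-109 + 141) = 24906 + (-106 - 85)/32 = 24906 + (1/32)*(-191) = 24906 - 191/32 = 796801/32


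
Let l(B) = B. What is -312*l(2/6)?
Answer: -104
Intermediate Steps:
-312*l(2/6) = -624/6 = -312*⅓ = -104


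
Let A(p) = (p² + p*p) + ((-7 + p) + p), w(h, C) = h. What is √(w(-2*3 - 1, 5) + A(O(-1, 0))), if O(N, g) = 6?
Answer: √70 ≈ 8.3666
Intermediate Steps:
A(p) = -7 + 2*p + 2*p² (A(p) = (p² + p²) + (-7 + 2*p) = 2*p² + (-7 + 2*p) = -7 + 2*p + 2*p²)
√(w(-2*3 - 1, 5) + A(O(-1, 0))) = √((-2*3 - 1) + (-7 + 2*6 + 2*6²)) = √((-6 - 1) + (-7 + 12 + 2*36)) = √(-7 + (-7 + 12 + 72)) = √(-7 + 77) = √70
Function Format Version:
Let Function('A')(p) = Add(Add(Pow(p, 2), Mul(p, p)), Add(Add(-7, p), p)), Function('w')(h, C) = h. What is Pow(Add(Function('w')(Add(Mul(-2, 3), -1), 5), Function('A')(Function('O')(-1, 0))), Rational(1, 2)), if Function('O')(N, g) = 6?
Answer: Pow(70, Rational(1, 2)) ≈ 8.3666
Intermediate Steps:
Function('A')(p) = Add(-7, Mul(2, p), Mul(2, Pow(p, 2))) (Function('A')(p) = Add(Add(Pow(p, 2), Pow(p, 2)), Add(-7, Mul(2, p))) = Add(Mul(2, Pow(p, 2)), Add(-7, Mul(2, p))) = Add(-7, Mul(2, p), Mul(2, Pow(p, 2))))
Pow(Add(Function('w')(Add(Mul(-2, 3), -1), 5), Function('A')(Function('O')(-1, 0))), Rational(1, 2)) = Pow(Add(Add(Mul(-2, 3), -1), Add(-7, Mul(2, 6), Mul(2, Pow(6, 2)))), Rational(1, 2)) = Pow(Add(Add(-6, -1), Add(-7, 12, Mul(2, 36))), Rational(1, 2)) = Pow(Add(-7, Add(-7, 12, 72)), Rational(1, 2)) = Pow(Add(-7, 77), Rational(1, 2)) = Pow(70, Rational(1, 2))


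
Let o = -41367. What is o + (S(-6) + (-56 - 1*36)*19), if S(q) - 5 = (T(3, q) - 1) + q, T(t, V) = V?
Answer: -43123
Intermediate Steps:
S(q) = 4 + 2*q (S(q) = 5 + ((q - 1) + q) = 5 + ((-1 + q) + q) = 5 + (-1 + 2*q) = 4 + 2*q)
o + (S(-6) + (-56 - 1*36)*19) = -41367 + ((4 + 2*(-6)) + (-56 - 1*36)*19) = -41367 + ((4 - 12) + (-56 - 36)*19) = -41367 + (-8 - 92*19) = -41367 + (-8 - 1748) = -41367 - 1756 = -43123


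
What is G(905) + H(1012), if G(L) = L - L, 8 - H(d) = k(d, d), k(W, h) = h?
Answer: -1004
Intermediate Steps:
H(d) = 8 - d
G(L) = 0
G(905) + H(1012) = 0 + (8 - 1*1012) = 0 + (8 - 1012) = 0 - 1004 = -1004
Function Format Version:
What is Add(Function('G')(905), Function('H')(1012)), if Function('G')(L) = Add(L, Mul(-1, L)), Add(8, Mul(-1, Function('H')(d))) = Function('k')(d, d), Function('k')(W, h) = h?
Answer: -1004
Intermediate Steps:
Function('H')(d) = Add(8, Mul(-1, d))
Function('G')(L) = 0
Add(Function('G')(905), Function('H')(1012)) = Add(0, Add(8, Mul(-1, 1012))) = Add(0, Add(8, -1012)) = Add(0, -1004) = -1004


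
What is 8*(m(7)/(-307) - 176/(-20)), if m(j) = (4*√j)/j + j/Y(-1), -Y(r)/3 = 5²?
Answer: 1621016/23025 - 32*√7/2149 ≈ 70.363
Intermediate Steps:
Y(r) = -75 (Y(r) = -3*5² = -3*25 = -75)
m(j) = 4/√j - j/75 (m(j) = (4*√j)/j + j/(-75) = 4/√j + j*(-1/75) = 4/√j - j/75)
8*(m(7)/(-307) - 176/(-20)) = 8*((4/√7 - 1/75*7)/(-307) - 176/(-20)) = 8*((4*(√7/7) - 7/75)*(-1/307) - 176*(-1/20)) = 8*((4*√7/7 - 7/75)*(-1/307) + 44/5) = 8*((-7/75 + 4*√7/7)*(-1/307) + 44/5) = 8*((7/23025 - 4*√7/2149) + 44/5) = 8*(202627/23025 - 4*√7/2149) = 1621016/23025 - 32*√7/2149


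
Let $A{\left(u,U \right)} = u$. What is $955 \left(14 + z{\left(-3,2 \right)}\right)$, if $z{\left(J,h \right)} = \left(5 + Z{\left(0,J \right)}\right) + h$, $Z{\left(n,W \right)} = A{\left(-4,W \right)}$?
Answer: $16235$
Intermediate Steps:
$Z{\left(n,W \right)} = -4$
$z{\left(J,h \right)} = 1 + h$ ($z{\left(J,h \right)} = \left(5 - 4\right) + h = 1 + h$)
$955 \left(14 + z{\left(-3,2 \right)}\right) = 955 \left(14 + \left(1 + 2\right)\right) = 955 \left(14 + 3\right) = 955 \cdot 17 = 16235$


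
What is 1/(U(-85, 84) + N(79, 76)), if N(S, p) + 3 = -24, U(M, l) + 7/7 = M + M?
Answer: -1/198 ≈ -0.0050505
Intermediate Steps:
U(M, l) = -1 + 2*M (U(M, l) = -1 + (M + M) = -1 + 2*M)
N(S, p) = -27 (N(S, p) = -3 - 24 = -27)
1/(U(-85, 84) + N(79, 76)) = 1/((-1 + 2*(-85)) - 27) = 1/((-1 - 170) - 27) = 1/(-171 - 27) = 1/(-198) = -1/198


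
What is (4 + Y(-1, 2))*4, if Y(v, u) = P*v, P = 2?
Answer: 8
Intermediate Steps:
Y(v, u) = 2*v
(4 + Y(-1, 2))*4 = (4 + 2*(-1))*4 = (4 - 2)*4 = 2*4 = 8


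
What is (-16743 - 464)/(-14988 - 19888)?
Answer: 17207/34876 ≈ 0.49338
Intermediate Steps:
(-16743 - 464)/(-14988 - 19888) = -17207/(-34876) = -17207*(-1/34876) = 17207/34876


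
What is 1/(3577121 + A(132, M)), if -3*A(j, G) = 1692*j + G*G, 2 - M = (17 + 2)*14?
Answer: 1/3479441 ≈ 2.8740e-7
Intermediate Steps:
M = -264 (M = 2 - (17 + 2)*14 = 2 - 19*14 = 2 - 1*266 = 2 - 266 = -264)
A(j, G) = -564*j - G²/3 (A(j, G) = -(1692*j + G*G)/3 = -(1692*j + G²)/3 = -(G² + 1692*j)/3 = -564*j - G²/3)
1/(3577121 + A(132, M)) = 1/(3577121 + (-564*132 - ⅓*(-264)²)) = 1/(3577121 + (-74448 - ⅓*69696)) = 1/(3577121 + (-74448 - 23232)) = 1/(3577121 - 97680) = 1/3479441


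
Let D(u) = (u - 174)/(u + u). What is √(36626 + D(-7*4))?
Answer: √7179403/14 ≈ 191.39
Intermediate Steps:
D(u) = (-174 + u)/(2*u) (D(u) = (-174 + u)/((2*u)) = (-174 + u)*(1/(2*u)) = (-174 + u)/(2*u))
√(36626 + D(-7*4)) = √(36626 + (-174 - 7*4)/(2*((-7*4)))) = √(36626 + (½)*(-174 - 28)/(-28)) = √(36626 + (½)*(-1/28)*(-202)) = √(36626 + 101/28) = √(1025629/28) = √7179403/14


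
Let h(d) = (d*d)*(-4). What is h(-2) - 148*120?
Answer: -17776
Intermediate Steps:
h(d) = -4*d² (h(d) = d²*(-4) = -4*d²)
h(-2) - 148*120 = -4*(-2)² - 148*120 = -4*4 - 17760 = -16 - 17760 = -17776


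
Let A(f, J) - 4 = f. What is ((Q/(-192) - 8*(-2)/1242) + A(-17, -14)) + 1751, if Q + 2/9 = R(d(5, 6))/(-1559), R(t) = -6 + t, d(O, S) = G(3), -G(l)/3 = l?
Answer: 11965433785/6884544 ≈ 1738.0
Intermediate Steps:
G(l) = -3*l
d(O, S) = -9 (d(O, S) = -3*3 = -9)
Q = -2983/14031 (Q = -2/9 + (-6 - 9)/(-1559) = -2/9 - 15*(-1/1559) = -2/9 + 15/1559 = -2983/14031 ≈ -0.21260)
A(f, J) = 4 + f
((Q/(-192) - 8*(-2)/1242) + A(-17, -14)) + 1751 = ((-2983/14031/(-192) - 8*(-2)/1242) + (4 - 17)) + 1751 = ((-2983/14031*(-1/192) + 16*(1/1242)) - 13) + 1751 = ((2983/2693952 + 8/621) - 13) + 1751 = (96313/6884544 - 13) + 1751 = -89402759/6884544 + 1751 = 11965433785/6884544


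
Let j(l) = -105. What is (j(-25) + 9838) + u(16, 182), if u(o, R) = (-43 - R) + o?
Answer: 9524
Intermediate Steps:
u(o, R) = -43 + o - R
(j(-25) + 9838) + u(16, 182) = (-105 + 9838) + (-43 + 16 - 1*182) = 9733 + (-43 + 16 - 182) = 9733 - 209 = 9524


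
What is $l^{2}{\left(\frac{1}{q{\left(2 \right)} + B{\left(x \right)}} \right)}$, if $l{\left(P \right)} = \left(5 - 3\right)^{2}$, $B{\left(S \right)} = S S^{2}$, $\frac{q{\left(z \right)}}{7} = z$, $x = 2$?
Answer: $16$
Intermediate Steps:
$q{\left(z \right)} = 7 z$
$B{\left(S \right)} = S^{3}$
$l{\left(P \right)} = 4$ ($l{\left(P \right)} = 2^{2} = 4$)
$l^{2}{\left(\frac{1}{q{\left(2 \right)} + B{\left(x \right)}} \right)} = 4^{2} = 16$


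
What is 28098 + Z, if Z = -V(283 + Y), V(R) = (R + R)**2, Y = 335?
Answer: -1499598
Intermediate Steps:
V(R) = 4*R**2 (V(R) = (2*R)**2 = 4*R**2)
Z = -1527696 (Z = -4*(283 + 335)**2 = -4*618**2 = -4*381924 = -1*1527696 = -1527696)
28098 + Z = 28098 - 1527696 = -1499598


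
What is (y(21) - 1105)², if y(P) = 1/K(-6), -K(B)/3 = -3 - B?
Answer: 98922916/81 ≈ 1.2213e+6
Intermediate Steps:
K(B) = 9 + 3*B (K(B) = -3*(-3 - B) = 9 + 3*B)
y(P) = -⅑ (y(P) = 1/(9 + 3*(-6)) = 1/(9 - 18) = 1/(-9) = -⅑)
(y(21) - 1105)² = (-⅑ - 1105)² = (-9946/9)² = 98922916/81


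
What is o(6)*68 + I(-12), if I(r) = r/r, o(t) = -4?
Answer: -271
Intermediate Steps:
I(r) = 1
o(6)*68 + I(-12) = -4*68 + 1 = -272 + 1 = -271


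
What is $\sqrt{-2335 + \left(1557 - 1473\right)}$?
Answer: $i \sqrt{2251} \approx 47.445 i$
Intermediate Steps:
$\sqrt{-2335 + \left(1557 - 1473\right)} = \sqrt{-2335 + 84} = \sqrt{-2251} = i \sqrt{2251}$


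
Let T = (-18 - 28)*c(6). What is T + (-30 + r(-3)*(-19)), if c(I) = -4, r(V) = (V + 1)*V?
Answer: 40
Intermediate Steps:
r(V) = V*(1 + V) (r(V) = (1 + V)*V = V*(1 + V))
T = 184 (T = (-18 - 28)*(-4) = -46*(-4) = 184)
T + (-30 + r(-3)*(-19)) = 184 + (-30 - 3*(1 - 3)*(-19)) = 184 + (-30 - 3*(-2)*(-19)) = 184 + (-30 + 6*(-19)) = 184 + (-30 - 114) = 184 - 144 = 40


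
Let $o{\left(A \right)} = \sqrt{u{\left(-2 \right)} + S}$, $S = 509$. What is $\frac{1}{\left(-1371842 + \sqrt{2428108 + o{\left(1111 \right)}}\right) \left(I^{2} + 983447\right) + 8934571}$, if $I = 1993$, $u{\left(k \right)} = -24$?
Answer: $\frac{1}{-6798148609061 + 4955496 \sqrt{2428108 + \sqrt{485}}} \approx -1.4727 \cdot 10^{-13}$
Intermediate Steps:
$o{\left(A \right)} = \sqrt{485}$ ($o{\left(A \right)} = \sqrt{-24 + 509} = \sqrt{485}$)
$\frac{1}{\left(-1371842 + \sqrt{2428108 + o{\left(1111 \right)}}\right) \left(I^{2} + 983447\right) + 8934571} = \frac{1}{\left(-1371842 + \sqrt{2428108 + \sqrt{485}}\right) \left(1993^{2} + 983447\right) + 8934571} = \frac{1}{\left(-1371842 + \sqrt{2428108 + \sqrt{485}}\right) \left(3972049 + 983447\right) + 8934571} = \frac{1}{\left(-1371842 + \sqrt{2428108 + \sqrt{485}}\right) 4955496 + 8934571} = \frac{1}{\left(-6798157543632 + 4955496 \sqrt{2428108 + \sqrt{485}}\right) + 8934571} = \frac{1}{-6798148609061 + 4955496 \sqrt{2428108 + \sqrt{485}}}$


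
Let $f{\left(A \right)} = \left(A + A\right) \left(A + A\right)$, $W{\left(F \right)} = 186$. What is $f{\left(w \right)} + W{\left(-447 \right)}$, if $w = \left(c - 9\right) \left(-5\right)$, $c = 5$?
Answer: $1786$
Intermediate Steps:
$w = 20$ ($w = \left(5 - 9\right) \left(-5\right) = \left(-4\right) \left(-5\right) = 20$)
$f{\left(A \right)} = 4 A^{2}$ ($f{\left(A \right)} = 2 A 2 A = 4 A^{2}$)
$f{\left(w \right)} + W{\left(-447 \right)} = 4 \cdot 20^{2} + 186 = 4 \cdot 400 + 186 = 1600 + 186 = 1786$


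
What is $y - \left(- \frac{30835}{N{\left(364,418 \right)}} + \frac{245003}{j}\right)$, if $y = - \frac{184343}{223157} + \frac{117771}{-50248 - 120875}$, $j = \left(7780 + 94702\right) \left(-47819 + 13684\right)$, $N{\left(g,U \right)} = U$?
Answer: $\frac{30565320910741753198512}{423027645219836245105} \approx 72.254$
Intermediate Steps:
$j = -3498223070$ ($j = 102482 \left(-34135\right) = -3498223070$)
$y = - \frac{19275583412}{12729098437}$ ($y = \left(-184343\right) \frac{1}{223157} + \frac{117771}{-171123} = - \frac{184343}{223157} + 117771 \left(- \frac{1}{171123}\right) = - \frac{184343}{223157} - \frac{39257}{57041} = - \frac{19275583412}{12729098437} \approx -1.5143$)
$y - \left(- \frac{30835}{N{\left(364,418 \right)}} + \frac{245003}{j}\right) = - \frac{19275583412}{12729098437} - \left(- \frac{30835}{418} + \frac{245003}{-3498223070}\right) = - \frac{19275583412}{12729098437} - \left(\left(-30835\right) \frac{1}{418} + 245003 \left(- \frac{1}{3498223070}\right)\right) = - \frac{19275583412}{12729098437} - \left(- \frac{30835}{418} - \frac{245003}{3498223070}\right) = - \frac{19275583412}{12729098437} - - \frac{26966952693676}{365564310815} = - \frac{19275583412}{12729098437} + \frac{26966952693676}{365564310815} = \frac{30565320910741753198512}{423027645219836245105}$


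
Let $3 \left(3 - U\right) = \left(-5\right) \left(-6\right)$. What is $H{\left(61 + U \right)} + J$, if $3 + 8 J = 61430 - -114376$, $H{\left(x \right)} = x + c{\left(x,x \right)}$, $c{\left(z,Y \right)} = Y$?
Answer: $\frac{176667}{8} \approx 22083.0$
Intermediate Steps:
$U = -7$ ($U = 3 - \frac{\left(-5\right) \left(-6\right)}{3} = 3 - 10 = -7$)
$H{\left(x \right)} = 2 x$ ($H{\left(x \right)} = x + x = 2 x$)
$J = \frac{175803}{8}$ ($J = - \frac{3}{8} + \frac{61430 - -114376}{8} = - \frac{3}{8} + \frac{61430 + 114376}{8} = - \frac{3}{8} + \frac{1}{8} \cdot 175806 = - \frac{3}{8} + \frac{87903}{4} = \frac{175803}{8} \approx 21975.0$)
$H{\left(61 + U \right)} + J = 2 \left(61 - 7\right) + \frac{175803}{8} = 2 \cdot 54 + \frac{175803}{8} = 108 + \frac{175803}{8} = \frac{176667}{8}$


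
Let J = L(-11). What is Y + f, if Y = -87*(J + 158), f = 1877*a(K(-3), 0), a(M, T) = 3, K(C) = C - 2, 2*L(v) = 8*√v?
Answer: -8115 - 348*I*√11 ≈ -8115.0 - 1154.2*I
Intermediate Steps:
L(v) = 4*√v (L(v) = (8*√v)/2 = 4*√v)
K(C) = -2 + C
J = 4*I*√11 (J = 4*√(-11) = 4*(I*√11) = 4*I*√11 ≈ 13.266*I)
f = 5631 (f = 1877*3 = 5631)
Y = -13746 - 348*I*√11 (Y = -87*(4*I*√11 + 158) = -87*(158 + 4*I*√11) = -13746 - 348*I*√11 ≈ -13746.0 - 1154.2*I)
Y + f = (-13746 - 348*I*√11) + 5631 = -8115 - 348*I*√11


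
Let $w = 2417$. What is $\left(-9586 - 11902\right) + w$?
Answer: $-19071$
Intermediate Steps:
$\left(-9586 - 11902\right) + w = \left(-9586 - 11902\right) + 2417 = -21488 + 2417 = -19071$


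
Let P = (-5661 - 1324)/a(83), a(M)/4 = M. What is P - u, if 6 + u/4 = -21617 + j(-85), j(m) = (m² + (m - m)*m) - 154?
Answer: 19318071/332 ≈ 58187.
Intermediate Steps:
a(M) = 4*M
j(m) = -154 + m² (j(m) = (m² + 0*m) - 154 = (m² + 0) - 154 = m² - 154 = -154 + m²)
u = -58208 (u = -24 + 4*(-21617 + (-154 + (-85)²)) = -24 + 4*(-21617 + (-154 + 7225)) = -24 + 4*(-21617 + 7071) = -24 + 4*(-14546) = -24 - 58184 = -58208)
P = -6985/332 (P = (-5661 - 1324)/((4*83)) = -6985/332 ≈ -21.039)
P - u = -6985/332 - 1*(-58208) = -6985/332 + 58208 = 19318071/332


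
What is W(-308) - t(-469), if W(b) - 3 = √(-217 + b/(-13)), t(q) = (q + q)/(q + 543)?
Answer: 580/37 + I*√32669/13 ≈ 15.676 + 13.904*I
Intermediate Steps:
t(q) = 2*q/(543 + q) (t(q) = (2*q)/(543 + q) = 2*q/(543 + q))
W(b) = 3 + √(-217 - b/13) (W(b) = 3 + √(-217 + b/(-13)) = 3 + √(-217 + b*(-1/13)) = 3 + √(-217 - b/13))
W(-308) - t(-469) = (3 + √(-36673 - 13*(-308))/13) - 2*(-469)/(543 - 469) = (3 + √(-36673 + 4004)/13) - 2*(-469)/74 = (3 + √(-32669)/13) - 2*(-469)/74 = (3 + (I*√32669)/13) - 1*(-469/37) = (3 + I*√32669/13) + 469/37 = 580/37 + I*√32669/13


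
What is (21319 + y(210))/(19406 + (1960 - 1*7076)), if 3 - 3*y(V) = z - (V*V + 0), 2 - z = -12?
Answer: 54023/21435 ≈ 2.5203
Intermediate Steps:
z = 14 (z = 2 - 1*(-12) = 2 + 12 = 14)
y(V) = -11/3 + V²/3 (y(V) = 1 - (14 - (V*V + 0))/3 = 1 - (14 - (V² + 0))/3 = 1 - (14 - V²)/3 = 1 + (-14/3 + V²/3) = -11/3 + V²/3)
(21319 + y(210))/(19406 + (1960 - 1*7076)) = (21319 + (-11/3 + (⅓)*210²))/(19406 + (1960 - 1*7076)) = (21319 + (-11/3 + (⅓)*44100))/(19406 + (1960 - 7076)) = (21319 + (-11/3 + 14700))/(19406 - 5116) = (21319 + 44089/3)/14290 = (108046/3)*(1/14290) = 54023/21435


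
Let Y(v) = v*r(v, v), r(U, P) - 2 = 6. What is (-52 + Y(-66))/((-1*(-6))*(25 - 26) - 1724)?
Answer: 58/173 ≈ 0.33526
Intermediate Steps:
r(U, P) = 8 (r(U, P) = 2 + 6 = 8)
Y(v) = 8*v (Y(v) = v*8 = 8*v)
(-52 + Y(-66))/((-1*(-6))*(25 - 26) - 1724) = (-52 + 8*(-66))/((-1*(-6))*(25 - 26) - 1724) = (-52 - 528)/(6*(-1) - 1724) = -580/(-6 - 1724) = -580/(-1730) = -580*(-1/1730) = 58/173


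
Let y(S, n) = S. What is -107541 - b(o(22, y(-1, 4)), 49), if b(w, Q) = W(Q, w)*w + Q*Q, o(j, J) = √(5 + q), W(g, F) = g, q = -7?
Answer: -109942 - 49*I*√2 ≈ -1.0994e+5 - 69.297*I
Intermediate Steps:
o(j, J) = I*√2 (o(j, J) = √(5 - 7) = √(-2) = I*√2)
b(w, Q) = Q² + Q*w (b(w, Q) = Q*w + Q*Q = Q*w + Q² = Q² + Q*w)
-107541 - b(o(22, y(-1, 4)), 49) = -107541 - 49*(49 + I*√2) = -107541 - (2401 + 49*I*√2) = -107541 + (-2401 - 49*I*√2) = -109942 - 49*I*√2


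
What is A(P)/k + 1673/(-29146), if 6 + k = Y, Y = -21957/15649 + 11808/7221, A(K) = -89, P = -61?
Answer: 97344868811153/6332227695378 ≈ 15.373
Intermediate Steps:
Y = 8743965/37667143 (Y = -21957*1/15649 + 11808*(1/7221) = -21957/15649 + 3936/2407 = 8743965/37667143 ≈ 0.23214)
k = -217258893/37667143 (k = -6 + 8743965/37667143 = -217258893/37667143 ≈ -5.7679)
A(P)/k + 1673/(-29146) = -89/(-217258893/37667143) + 1673/(-29146) = -89*(-37667143/217258893) + 1673*(-1/29146) = 3352375727/217258893 - 1673/29146 = 97344868811153/6332227695378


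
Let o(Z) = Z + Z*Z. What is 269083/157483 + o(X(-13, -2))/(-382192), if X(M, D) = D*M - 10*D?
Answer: 51250445845/30094371368 ≈ 1.7030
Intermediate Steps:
X(M, D) = -10*D + D*M
o(Z) = Z + Z²
269083/157483 + o(X(-13, -2))/(-382192) = 269083/157483 + ((-2*(-10 - 13))*(1 - 2*(-10 - 13)))/(-382192) = 269083*(1/157483) + ((-2*(-23))*(1 - 2*(-23)))*(-1/382192) = 269083/157483 + (46*(1 + 46))*(-1/382192) = 269083/157483 + (46*47)*(-1/382192) = 269083/157483 + 2162*(-1/382192) = 269083/157483 - 1081/191096 = 51250445845/30094371368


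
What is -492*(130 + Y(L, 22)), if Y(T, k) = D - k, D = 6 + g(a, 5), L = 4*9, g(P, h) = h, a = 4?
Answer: -58548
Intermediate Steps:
L = 36
D = 11 (D = 6 + 5 = 11)
Y(T, k) = 11 - k
-492*(130 + Y(L, 22)) = -492*(130 + (11 - 1*22)) = -492*(130 + (11 - 22)) = -492*(130 - 11) = -492*119 = -58548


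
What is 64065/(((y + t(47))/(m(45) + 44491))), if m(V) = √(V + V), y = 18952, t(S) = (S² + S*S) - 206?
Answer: 2850315915/23164 + 192195*√10/23164 ≈ 1.2308e+5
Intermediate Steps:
t(S) = -206 + 2*S² (t(S) = (S² + S²) - 206 = 2*S² - 206 = -206 + 2*S²)
m(V) = √2*√V (m(V) = √(2*V) = √2*√V)
64065/(((y + t(47))/(m(45) + 44491))) = 64065/(((18952 + (-206 + 2*47²))/(√2*√45 + 44491))) = 64065/(((18952 + (-206 + 2*2209))/(√2*(3*√5) + 44491))) = 64065/(((18952 + (-206 + 4418))/(3*√10 + 44491))) = 64065/(((18952 + 4212)/(44491 + 3*√10))) = 64065/((23164/(44491 + 3*√10))) = 64065*(44491/23164 + 3*√10/23164) = 2850315915/23164 + 192195*√10/23164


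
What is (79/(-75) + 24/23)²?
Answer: 289/2975625 ≈ 9.7123e-5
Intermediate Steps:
(79/(-75) + 24/23)² = (79*(-1/75) + 24*(1/23))² = (-79/75 + 24/23)² = (-17/1725)² = 289/2975625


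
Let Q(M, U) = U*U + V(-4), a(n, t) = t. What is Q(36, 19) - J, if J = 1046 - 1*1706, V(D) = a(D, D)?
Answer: 1017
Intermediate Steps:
V(D) = D
Q(M, U) = -4 + U**2 (Q(M, U) = U*U - 4 = U**2 - 4 = -4 + U**2)
J = -660 (J = 1046 - 1706 = -660)
Q(36, 19) - J = (-4 + 19**2) - 1*(-660) = (-4 + 361) + 660 = 357 + 660 = 1017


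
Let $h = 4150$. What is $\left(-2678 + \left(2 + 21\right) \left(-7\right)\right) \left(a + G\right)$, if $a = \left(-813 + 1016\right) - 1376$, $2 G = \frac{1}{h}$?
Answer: $\frac{27640217261}{8300} \approx 3.3301 \cdot 10^{6}$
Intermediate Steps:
$G = \frac{1}{8300}$ ($G = \frac{1}{2 \cdot 4150} = \frac{1}{2} \cdot \frac{1}{4150} = \frac{1}{8300} \approx 0.00012048$)
$a = -1173$ ($a = 203 - 1376 = -1173$)
$\left(-2678 + \left(2 + 21\right) \left(-7\right)\right) \left(a + G\right) = \left(-2678 + \left(2 + 21\right) \left(-7\right)\right) \left(-1173 + \frac{1}{8300}\right) = \left(-2678 + 23 \left(-7\right)\right) \left(- \frac{9735899}{8300}\right) = \left(-2678 - 161\right) \left(- \frac{9735899}{8300}\right) = \left(-2839\right) \left(- \frac{9735899}{8300}\right) = \frac{27640217261}{8300}$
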